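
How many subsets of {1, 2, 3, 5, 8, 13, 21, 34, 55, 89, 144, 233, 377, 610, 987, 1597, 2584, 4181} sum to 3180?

9

3180 = 2584+377+144+55+13+5+2 = 2584+377+144+34+21+13+5+2 = 1597+987+377+144+55+13+5+2 = 2584+377+89+55+34+21+13+5+2 = … (5 more), for 9 in all.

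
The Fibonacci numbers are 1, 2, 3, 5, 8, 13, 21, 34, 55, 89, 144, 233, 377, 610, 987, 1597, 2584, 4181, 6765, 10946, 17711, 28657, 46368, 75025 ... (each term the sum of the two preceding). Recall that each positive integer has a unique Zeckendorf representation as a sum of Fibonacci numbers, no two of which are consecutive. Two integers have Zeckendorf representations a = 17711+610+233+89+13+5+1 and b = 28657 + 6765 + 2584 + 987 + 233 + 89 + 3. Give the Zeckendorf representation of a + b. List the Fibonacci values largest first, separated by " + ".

46368 + 10946 + 610 + 55 + 1

The two numbers are 18662 and 39318, so their sum is 57980.
Repeatedly subtract the largest Fibonacci number that fits:
46368 ≤ 57980 < 75025, so take 46368; remainder 11612
10946 ≤ 11612 < 17711, so take 10946; remainder 666
610 ≤ 666 < 987, so take 610; remainder 56
55 ≤ 56 < 89, so take 55; remainder 1
1 ≤ 1 < 2, so take 1; remainder 0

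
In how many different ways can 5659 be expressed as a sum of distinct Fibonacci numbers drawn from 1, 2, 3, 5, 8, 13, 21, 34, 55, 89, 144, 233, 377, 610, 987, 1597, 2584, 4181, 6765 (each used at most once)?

Starting from the Zeckendorf form and repeatedly splitting a term F_k into F_{k−1} + F_{k−2} (when neither is already used) reaches every representation.
5659 = 4181+987+377+89+21+3+1 = 4181+987+377+89+13+8+3+1 = 4181+987+377+55+34+21+3+1 = 4181+987+233+144+89+21+3+1 = … (20 more), for 24 in all.

24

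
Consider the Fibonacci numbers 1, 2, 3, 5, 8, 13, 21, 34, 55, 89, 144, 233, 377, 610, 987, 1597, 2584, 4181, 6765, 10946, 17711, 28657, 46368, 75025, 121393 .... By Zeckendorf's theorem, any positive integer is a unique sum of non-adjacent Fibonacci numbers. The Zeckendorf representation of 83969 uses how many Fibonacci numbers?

largest Fibonacci ≤ 83969 is 75025; 83969 − 75025 = 8944
largest Fibonacci ≤ 8944 is 6765; 8944 − 6765 = 2179
largest Fibonacci ≤ 2179 is 1597; 2179 − 1597 = 582
largest Fibonacci ≤ 582 is 377; 582 − 377 = 205
largest Fibonacci ≤ 205 is 144; 205 − 144 = 61
largest Fibonacci ≤ 61 is 55; 61 − 55 = 6
largest Fibonacci ≤ 6 is 5; 6 − 5 = 1
largest Fibonacci ≤ 1 is 1; 1 − 1 = 0
83969 = 75025 + 6765 + 1597 + 377 + 144 + 55 + 5 + 1, which has 8 terms.

8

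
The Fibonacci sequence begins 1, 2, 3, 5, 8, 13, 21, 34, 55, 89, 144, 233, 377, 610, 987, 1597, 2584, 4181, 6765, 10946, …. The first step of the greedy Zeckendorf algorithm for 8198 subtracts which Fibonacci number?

6765

6765 ≤ 8198 < 10946, so the largest Fibonacci number not exceeding 8198 is 6765.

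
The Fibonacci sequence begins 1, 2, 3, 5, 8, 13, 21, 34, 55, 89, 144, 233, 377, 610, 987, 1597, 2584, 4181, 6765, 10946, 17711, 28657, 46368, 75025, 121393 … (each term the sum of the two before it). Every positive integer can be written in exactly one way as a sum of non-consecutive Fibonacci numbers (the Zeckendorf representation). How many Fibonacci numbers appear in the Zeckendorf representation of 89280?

Greedy algorithm:
89280 − 75025 = 14255
14255 − 10946 = 3309
3309 − 2584 = 725
725 − 610 = 115
115 − 89 = 26
26 − 21 = 5
5 − 5 = 0
89280 = 75025 + 10946 + 2584 + 610 + 89 + 21 + 5, which has 7 terms.

7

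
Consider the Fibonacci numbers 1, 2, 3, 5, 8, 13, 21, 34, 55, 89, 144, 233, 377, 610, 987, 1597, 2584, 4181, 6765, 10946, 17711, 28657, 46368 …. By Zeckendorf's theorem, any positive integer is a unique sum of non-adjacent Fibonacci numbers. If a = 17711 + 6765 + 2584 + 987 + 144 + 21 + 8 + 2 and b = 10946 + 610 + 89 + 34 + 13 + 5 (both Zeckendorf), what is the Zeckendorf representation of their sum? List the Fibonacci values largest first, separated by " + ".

The two numbers are 28222 and 11697, so their sum is 39919.
Greedily peel off the largest Fibonacci term at each step:
take 28657 (≤ 39919); 39919 − 28657 = 11262
take 10946 (≤ 11262); 11262 − 10946 = 316
take 233 (≤ 316); 316 − 233 = 83
take 55 (≤ 83); 83 − 55 = 28
take 21 (≤ 28); 28 − 21 = 7
take 5 (≤ 7); 7 − 5 = 2
take 2 (≤ 2); 2 − 2 = 0

28657 + 10946 + 233 + 55 + 21 + 5 + 2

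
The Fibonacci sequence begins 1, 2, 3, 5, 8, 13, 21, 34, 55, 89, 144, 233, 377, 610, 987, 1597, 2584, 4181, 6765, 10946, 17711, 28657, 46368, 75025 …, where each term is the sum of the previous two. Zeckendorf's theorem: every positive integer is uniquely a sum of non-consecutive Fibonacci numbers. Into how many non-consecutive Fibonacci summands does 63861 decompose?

take 46368 (≤ 63861); 63861 − 46368 = 17493
take 10946 (≤ 17493); 17493 − 10946 = 6547
take 4181 (≤ 6547); 6547 − 4181 = 2366
take 1597 (≤ 2366); 2366 − 1597 = 769
take 610 (≤ 769); 769 − 610 = 159
take 144 (≤ 159); 159 − 144 = 15
take 13 (≤ 15); 15 − 13 = 2
take 2 (≤ 2); 2 − 2 = 0
63861 = 46368 + 10946 + 4181 + 1597 + 610 + 144 + 13 + 2, which has 8 terms.

8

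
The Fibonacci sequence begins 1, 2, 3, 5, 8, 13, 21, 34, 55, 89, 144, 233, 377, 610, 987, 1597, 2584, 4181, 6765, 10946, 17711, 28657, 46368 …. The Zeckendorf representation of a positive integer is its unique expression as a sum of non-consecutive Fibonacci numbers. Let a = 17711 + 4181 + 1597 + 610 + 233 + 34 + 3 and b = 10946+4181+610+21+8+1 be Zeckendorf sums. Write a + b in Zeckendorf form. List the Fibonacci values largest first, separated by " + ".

The two numbers are 24369 and 15767, so their sum is 40136.
take 28657 (≤ 40136); 40136 − 28657 = 11479
take 10946 (≤ 11479); 11479 − 10946 = 533
take 377 (≤ 533); 533 − 377 = 156
take 144 (≤ 156); 156 − 144 = 12
take 8 (≤ 12); 12 − 8 = 4
take 3 (≤ 4); 4 − 3 = 1
take 1 (≤ 1); 1 − 1 = 0

28657 + 10946 + 377 + 144 + 8 + 3 + 1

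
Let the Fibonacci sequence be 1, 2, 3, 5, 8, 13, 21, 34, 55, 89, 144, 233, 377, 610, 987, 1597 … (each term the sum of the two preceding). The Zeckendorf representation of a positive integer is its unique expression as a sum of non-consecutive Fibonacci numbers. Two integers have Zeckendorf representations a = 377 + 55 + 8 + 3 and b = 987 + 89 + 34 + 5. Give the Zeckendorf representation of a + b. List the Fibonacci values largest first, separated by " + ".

The two numbers are 443 and 1115, so their sum is 1558.
Repeatedly subtract the largest Fibonacci number that fits:
1558 − 987 = 571
571 − 377 = 194
194 − 144 = 50
50 − 34 = 16
16 − 13 = 3
3 − 3 = 0

987 + 377 + 144 + 34 + 13 + 3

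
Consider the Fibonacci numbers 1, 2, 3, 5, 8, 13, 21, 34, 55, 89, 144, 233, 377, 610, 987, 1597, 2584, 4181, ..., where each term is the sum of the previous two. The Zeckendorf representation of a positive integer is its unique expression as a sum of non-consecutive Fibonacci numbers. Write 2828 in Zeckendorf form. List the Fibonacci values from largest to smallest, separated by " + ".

2584 + 233 + 8 + 3

Greedy algorithm:
subtract 2584 from 2828: 244 remains
subtract 233 from 244: 11 remains
subtract 8 from 11: 3 remains
subtract 3 from 3: 0 remains
So 2828 = 2584 + 233 + 8 + 3, with no two terms consecutive in the sequence.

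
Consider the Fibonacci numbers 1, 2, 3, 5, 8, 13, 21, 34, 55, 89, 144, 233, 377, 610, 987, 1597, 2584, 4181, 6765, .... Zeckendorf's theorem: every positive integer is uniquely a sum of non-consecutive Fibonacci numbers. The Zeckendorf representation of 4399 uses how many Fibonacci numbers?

Repeatedly subtract the largest Fibonacci number that fits:
largest Fibonacci ≤ 4399 is 4181; 4399 − 4181 = 218
largest Fibonacci ≤ 218 is 144; 218 − 144 = 74
largest Fibonacci ≤ 74 is 55; 74 − 55 = 19
largest Fibonacci ≤ 19 is 13; 19 − 13 = 6
largest Fibonacci ≤ 6 is 5; 6 − 5 = 1
largest Fibonacci ≤ 1 is 1; 1 − 1 = 0
4399 = 4181 + 144 + 55 + 13 + 5 + 1, which has 6 terms.

6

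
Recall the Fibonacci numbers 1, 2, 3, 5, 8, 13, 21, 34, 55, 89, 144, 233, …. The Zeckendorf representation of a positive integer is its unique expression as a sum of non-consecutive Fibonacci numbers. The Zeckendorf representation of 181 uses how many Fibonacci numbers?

Greedy algorithm:
181 − 144 = 37
37 − 34 = 3
3 − 3 = 0
181 = 144 + 34 + 3, which has 3 terms.

3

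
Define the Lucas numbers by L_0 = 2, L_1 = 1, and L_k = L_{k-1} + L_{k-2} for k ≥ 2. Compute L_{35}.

Iterating the recurrence up to L_{27} = 439204 and L_{26} = 271443:
L_{28} = L_{27} + L_{26} = 439204 + 271443 = 710647
L_{29} = L_{28} + L_{27} = 710647 + 439204 = 1149851
L_{30} = L_{29} + L_{28} = 1149851 + 710647 = 1860498
L_{31} = L_{30} + L_{29} = 1860498 + 1149851 = 3010349
L_{32} = L_{31} + L_{30} = 3010349 + 1860498 = 4870847
L_{33} = L_{32} + L_{31} = 4870847 + 3010349 = 7881196
L_{34} = L_{33} + L_{32} = 7881196 + 4870847 = 12752043
L_{35} = L_{34} + L_{33} = 12752043 + 7881196 = 20633239

20633239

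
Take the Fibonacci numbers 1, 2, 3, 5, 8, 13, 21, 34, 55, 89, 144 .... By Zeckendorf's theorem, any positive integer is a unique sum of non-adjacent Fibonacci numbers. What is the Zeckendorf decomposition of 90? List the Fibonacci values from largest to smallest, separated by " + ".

Greedily peel off the largest Fibonacci term at each step:
subtract 89 from 90: 1 remains
subtract 1 from 1: 0 remains
So 90 = 89 + 1, with no two terms consecutive in the sequence.

89 + 1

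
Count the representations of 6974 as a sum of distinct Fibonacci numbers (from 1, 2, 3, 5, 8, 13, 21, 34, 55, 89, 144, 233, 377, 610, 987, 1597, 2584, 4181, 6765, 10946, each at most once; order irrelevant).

Starting from the Zeckendorf form and repeatedly splitting a term F_k into F_{k−1} + F_{k−2} (when neither is already used) reaches every representation.
6974 = 6765+144+55+8+2 = 6765+144+55+5+3+2 = 6765+144+34+21+8+2 = 4181+2584+144+55+8+2 = 6765+144+34+21+5+3+2 = … (30 more), for 35 in all.

35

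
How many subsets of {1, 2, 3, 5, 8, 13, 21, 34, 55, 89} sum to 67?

Each representation comes from the Zeckendorf form by replacing some F_k with F_{k−1} + F_{k−2} where possible.
67 = 55+8+3+1 = 34+21+8+3+1 — 2 representations.

2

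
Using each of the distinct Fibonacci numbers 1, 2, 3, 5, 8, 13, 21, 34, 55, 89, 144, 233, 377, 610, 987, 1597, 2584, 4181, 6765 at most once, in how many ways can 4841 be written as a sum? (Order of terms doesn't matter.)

54

Starting from the Zeckendorf form and repeatedly splitting a term F_k into F_{k−1} + F_{k−2} (when neither is already used) reaches every representation.
4841 = 4181+610+34+13+3 = 4181+610+34+13+2+1 = 4181+610+34+8+5+3 = … (51 more), for 54 in all.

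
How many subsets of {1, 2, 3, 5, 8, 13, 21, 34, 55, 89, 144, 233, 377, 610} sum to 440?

21

440 = 377+55+8 = 377+55+5+3 = 377+34+21+8 = 233+144+55+8 = … (17 more), for 21 in all.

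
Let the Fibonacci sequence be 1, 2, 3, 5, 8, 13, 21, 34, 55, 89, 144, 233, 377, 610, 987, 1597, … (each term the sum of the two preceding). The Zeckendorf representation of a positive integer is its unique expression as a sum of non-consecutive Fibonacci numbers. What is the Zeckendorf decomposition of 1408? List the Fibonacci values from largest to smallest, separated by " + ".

Repeatedly subtract the largest Fibonacci number that fits:
largest Fibonacci ≤ 1408 is 987; 1408 − 987 = 421
largest Fibonacci ≤ 421 is 377; 421 − 377 = 44
largest Fibonacci ≤ 44 is 34; 44 − 34 = 10
largest Fibonacci ≤ 10 is 8; 10 − 8 = 2
largest Fibonacci ≤ 2 is 2; 2 − 2 = 0
So 1408 = 987 + 377 + 34 + 8 + 2, with no two terms consecutive in the sequence.

987 + 377 + 34 + 8 + 2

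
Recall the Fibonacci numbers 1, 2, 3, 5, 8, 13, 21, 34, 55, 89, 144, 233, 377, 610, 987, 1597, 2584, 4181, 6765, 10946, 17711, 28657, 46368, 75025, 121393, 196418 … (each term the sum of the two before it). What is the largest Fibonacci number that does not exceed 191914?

121393 ≤ 191914 < 196418, so the largest Fibonacci number not exceeding 191914 is 121393.

121393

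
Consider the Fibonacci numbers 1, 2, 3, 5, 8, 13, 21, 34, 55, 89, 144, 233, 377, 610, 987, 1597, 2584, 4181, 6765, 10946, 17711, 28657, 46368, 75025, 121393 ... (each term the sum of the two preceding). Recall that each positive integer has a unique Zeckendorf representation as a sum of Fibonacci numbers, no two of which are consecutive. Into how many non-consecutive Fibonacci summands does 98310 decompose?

subtract 75025 from 98310: 23285 remains
subtract 17711 from 23285: 5574 remains
subtract 4181 from 5574: 1393 remains
subtract 987 from 1393: 406 remains
subtract 377 from 406: 29 remains
subtract 21 from 29: 8 remains
subtract 8 from 8: 0 remains
98310 = 75025 + 17711 + 4181 + 987 + 377 + 21 + 8, which has 7 terms.

7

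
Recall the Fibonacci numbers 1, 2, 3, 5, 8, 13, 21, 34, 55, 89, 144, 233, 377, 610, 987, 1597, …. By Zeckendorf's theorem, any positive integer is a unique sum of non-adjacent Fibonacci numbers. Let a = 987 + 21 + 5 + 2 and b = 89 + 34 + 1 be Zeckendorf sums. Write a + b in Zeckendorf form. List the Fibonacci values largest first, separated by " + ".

987 + 144 + 8

The two numbers are 1015 and 124, so their sum is 1139.
largest Fibonacci ≤ 1139 is 987; 1139 − 987 = 152
largest Fibonacci ≤ 152 is 144; 152 − 144 = 8
largest Fibonacci ≤ 8 is 8; 8 − 8 = 0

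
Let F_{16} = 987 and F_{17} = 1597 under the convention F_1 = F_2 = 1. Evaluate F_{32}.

By the doubling identity F_{2k} = F_k(2F_{k+1} − F_k): F_{32} = 987·(2·1597 − 987) = 987·2207 = 2178309.

2178309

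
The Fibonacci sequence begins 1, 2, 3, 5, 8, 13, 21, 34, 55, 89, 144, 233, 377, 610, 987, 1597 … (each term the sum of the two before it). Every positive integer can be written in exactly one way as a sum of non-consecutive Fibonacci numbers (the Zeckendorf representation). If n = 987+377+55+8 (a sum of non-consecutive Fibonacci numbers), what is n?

987+377+55+8 = 1427.

1427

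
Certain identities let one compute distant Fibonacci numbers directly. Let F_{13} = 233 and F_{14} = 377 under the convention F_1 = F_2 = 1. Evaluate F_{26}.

121393

By the doubling identity F_{2k} = F_k(2F_{k+1} − F_k): F_{26} = 233·(2·377 − 233) = 233·521 = 121393.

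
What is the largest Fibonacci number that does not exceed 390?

377 ≤ 390 < 610, so the largest Fibonacci number not exceeding 390 is 377.

377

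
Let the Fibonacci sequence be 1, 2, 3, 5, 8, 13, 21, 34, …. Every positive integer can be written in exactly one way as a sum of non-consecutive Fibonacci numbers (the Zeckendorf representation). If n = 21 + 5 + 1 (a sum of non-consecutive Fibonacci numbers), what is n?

27

21 + 5 + 1 = 27.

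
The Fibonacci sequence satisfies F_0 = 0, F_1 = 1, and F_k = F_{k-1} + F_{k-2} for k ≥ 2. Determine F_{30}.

832040

Iterating the recurrence up to F_{24} = 46368 and F_{23} = 28657:
F_{25} = F_{24} + F_{23} = 46368 + 28657 = 75025
F_{26} = F_{25} + F_{24} = 75025 + 46368 = 121393
F_{27} = F_{26} + F_{25} = 121393 + 75025 = 196418
F_{28} = F_{27} + F_{26} = 196418 + 121393 = 317811
F_{29} = F_{28} + F_{27} = 317811 + 196418 = 514229
F_{30} = F_{29} + F_{28} = 514229 + 317811 = 832040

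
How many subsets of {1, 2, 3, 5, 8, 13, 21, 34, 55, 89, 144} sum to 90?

Each representation comes from the Zeckendorf form by replacing some F_k with F_{k−1} + F_{k−2} where possible.
90 = 89+1 = 55+34+1 = 55+21+13+1 = 55+21+8+5+1 = … (1 more), for 5 in all.

5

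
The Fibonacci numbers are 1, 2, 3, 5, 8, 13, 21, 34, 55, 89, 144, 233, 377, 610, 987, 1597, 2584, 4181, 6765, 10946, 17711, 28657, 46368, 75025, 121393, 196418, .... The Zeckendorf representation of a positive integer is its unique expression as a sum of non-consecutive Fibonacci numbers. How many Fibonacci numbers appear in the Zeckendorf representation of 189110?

Repeatedly subtract the largest Fibonacci number that fits:
189110 − 121393 = 67717
67717 − 46368 = 21349
21349 − 17711 = 3638
3638 − 2584 = 1054
1054 − 987 = 67
67 − 55 = 12
12 − 8 = 4
4 − 3 = 1
1 − 1 = 0
189110 = 121393 + 46368 + 17711 + 2584 + 987 + 55 + 8 + 3 + 1, which has 9 terms.

9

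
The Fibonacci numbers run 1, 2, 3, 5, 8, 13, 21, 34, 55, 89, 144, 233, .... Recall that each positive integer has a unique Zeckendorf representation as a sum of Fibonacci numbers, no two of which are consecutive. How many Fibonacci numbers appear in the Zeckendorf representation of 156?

4

largest Fibonacci ≤ 156 is 144; 156 − 144 = 12
largest Fibonacci ≤ 12 is 8; 12 − 8 = 4
largest Fibonacci ≤ 4 is 3; 4 − 3 = 1
largest Fibonacci ≤ 1 is 1; 1 − 1 = 0
156 = 144 + 8 + 3 + 1, which has 4 terms.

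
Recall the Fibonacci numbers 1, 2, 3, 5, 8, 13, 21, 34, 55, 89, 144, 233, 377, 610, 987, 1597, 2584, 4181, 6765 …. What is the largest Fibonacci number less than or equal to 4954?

4181

4181 ≤ 4954 < 6765, so the largest Fibonacci number not exceeding 4954 is 4181.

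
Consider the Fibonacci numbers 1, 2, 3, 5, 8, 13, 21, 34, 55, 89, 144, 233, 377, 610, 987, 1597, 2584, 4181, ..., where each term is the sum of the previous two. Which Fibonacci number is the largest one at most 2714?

2584 ≤ 2714 < 4181, so the largest Fibonacci number not exceeding 2714 is 2584.

2584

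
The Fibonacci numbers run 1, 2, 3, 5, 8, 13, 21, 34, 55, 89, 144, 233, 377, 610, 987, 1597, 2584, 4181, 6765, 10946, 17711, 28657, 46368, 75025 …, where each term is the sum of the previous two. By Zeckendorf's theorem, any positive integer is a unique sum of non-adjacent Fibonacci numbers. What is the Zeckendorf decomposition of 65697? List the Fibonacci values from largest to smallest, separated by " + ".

46368 ≤ 65697 < 75025, so take 46368; remainder 19329
17711 ≤ 19329 < 28657, so take 17711; remainder 1618
1597 ≤ 1618 < 2584, so take 1597; remainder 21
21 ≤ 21 < 34, so take 21; remainder 0
So 65697 = 46368 + 17711 + 1597 + 21, with no two terms consecutive in the sequence.

46368 + 17711 + 1597 + 21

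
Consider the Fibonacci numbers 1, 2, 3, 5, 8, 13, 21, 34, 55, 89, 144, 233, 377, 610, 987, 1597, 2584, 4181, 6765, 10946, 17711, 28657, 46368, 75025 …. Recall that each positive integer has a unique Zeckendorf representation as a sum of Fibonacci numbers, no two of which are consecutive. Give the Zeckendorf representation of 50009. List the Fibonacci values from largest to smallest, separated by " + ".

take 46368 (≤ 50009); 50009 − 46368 = 3641
take 2584 (≤ 3641); 3641 − 2584 = 1057
take 987 (≤ 1057); 1057 − 987 = 70
take 55 (≤ 70); 70 − 55 = 15
take 13 (≤ 15); 15 − 13 = 2
take 2 (≤ 2); 2 − 2 = 0
So 50009 = 46368 + 2584 + 987 + 55 + 13 + 2, with no two terms consecutive in the sequence.

46368 + 2584 + 987 + 55 + 13 + 2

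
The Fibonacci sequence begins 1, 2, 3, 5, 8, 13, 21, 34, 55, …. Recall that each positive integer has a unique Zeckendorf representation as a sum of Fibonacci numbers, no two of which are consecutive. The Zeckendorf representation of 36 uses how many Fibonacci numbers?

subtract 34 from 36: 2 remains
subtract 2 from 2: 0 remains
36 = 34 + 2, which has 2 terms.

2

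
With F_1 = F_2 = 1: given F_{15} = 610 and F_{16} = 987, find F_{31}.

By F_{2k+1} = F_k² + F_{k+1}²: F_{31} = 610² + 987² = 372100 + 974169 = 1346269.

1346269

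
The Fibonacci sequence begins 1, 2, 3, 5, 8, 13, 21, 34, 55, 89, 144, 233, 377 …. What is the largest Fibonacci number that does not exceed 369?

233 ≤ 369 < 377, so the largest Fibonacci number not exceeding 369 is 233.

233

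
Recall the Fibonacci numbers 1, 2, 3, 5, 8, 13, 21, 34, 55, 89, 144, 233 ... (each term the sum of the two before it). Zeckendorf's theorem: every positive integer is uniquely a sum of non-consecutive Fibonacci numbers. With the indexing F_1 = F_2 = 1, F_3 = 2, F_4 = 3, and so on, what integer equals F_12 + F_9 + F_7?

191

F_12 + F_9 + F_7 = 144 + 34 + 13 = 191.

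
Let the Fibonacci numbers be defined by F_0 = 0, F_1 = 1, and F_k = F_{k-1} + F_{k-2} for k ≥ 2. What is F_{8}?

Iterating the recurrence up to F_{4} = 3 and F_{3} = 2:
F_{5} = F_{4} + F_{3} = 3 + 2 = 5
F_{6} = F_{5} + F_{4} = 5 + 3 = 8
F_{7} = F_{6} + F_{5} = 8 + 5 = 13
F_{8} = F_{7} + F_{6} = 13 + 8 = 21

21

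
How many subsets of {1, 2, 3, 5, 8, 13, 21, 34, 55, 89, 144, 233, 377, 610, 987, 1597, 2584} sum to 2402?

18

2402 = 1597+610+144+34+13+3+1 = 1597+610+144+34+8+5+3+1 = 1597+610+89+55+34+13+3+1 = … (15 more), for 18 in all.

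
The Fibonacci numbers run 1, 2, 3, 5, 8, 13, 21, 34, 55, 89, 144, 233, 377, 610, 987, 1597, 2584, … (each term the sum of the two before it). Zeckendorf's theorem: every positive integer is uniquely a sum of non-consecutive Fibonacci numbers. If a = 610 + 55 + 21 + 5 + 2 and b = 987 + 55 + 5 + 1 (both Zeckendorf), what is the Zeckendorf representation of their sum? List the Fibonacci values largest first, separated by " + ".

1597 + 144

The two numbers are 693 and 1048, so their sum is 1741.
Greedily peel off the largest Fibonacci term at each step:
1741: greatest Fibonacci not exceeding it is 1597, leaving 144
144: greatest Fibonacci not exceeding it is 144, leaving 0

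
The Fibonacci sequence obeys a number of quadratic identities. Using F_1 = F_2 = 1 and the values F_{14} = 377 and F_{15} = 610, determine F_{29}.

514229

By F_{2k+1} = F_k² + F_{k+1}²: F_{29} = 377² + 610² = 142129 + 372100 = 514229.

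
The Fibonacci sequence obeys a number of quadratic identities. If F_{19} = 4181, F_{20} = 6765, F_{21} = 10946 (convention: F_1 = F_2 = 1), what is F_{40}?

By the addition formula F_{m+n} = F_m F_{n+1} + F_{m−1} F_n with m=21, n=19: F_{40} = 10946·6765 + 6765·4181 = 74049690 + 28284465 = 102334155.

102334155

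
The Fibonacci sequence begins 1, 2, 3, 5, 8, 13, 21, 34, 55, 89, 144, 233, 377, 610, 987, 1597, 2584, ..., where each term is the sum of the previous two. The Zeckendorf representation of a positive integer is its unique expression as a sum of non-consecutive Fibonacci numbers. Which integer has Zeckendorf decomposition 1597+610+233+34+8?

1597+610+233+34+8 = 2482.

2482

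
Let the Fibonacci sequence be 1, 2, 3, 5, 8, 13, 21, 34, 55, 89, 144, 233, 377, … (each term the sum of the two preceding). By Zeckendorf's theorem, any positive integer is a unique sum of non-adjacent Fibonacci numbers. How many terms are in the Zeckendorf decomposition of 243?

3

take 233 (≤ 243); 243 − 233 = 10
take 8 (≤ 10); 10 − 8 = 2
take 2 (≤ 2); 2 − 2 = 0
243 = 233 + 8 + 2, which has 3 terms.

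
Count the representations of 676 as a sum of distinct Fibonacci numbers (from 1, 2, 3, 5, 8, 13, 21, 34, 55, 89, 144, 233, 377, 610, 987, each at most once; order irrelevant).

676 = 610+55+8+3 = 610+55+8+2+1 = 610+34+21+8+3 = 377+233+55+8+3 = … (17 more), for 21 in all.

21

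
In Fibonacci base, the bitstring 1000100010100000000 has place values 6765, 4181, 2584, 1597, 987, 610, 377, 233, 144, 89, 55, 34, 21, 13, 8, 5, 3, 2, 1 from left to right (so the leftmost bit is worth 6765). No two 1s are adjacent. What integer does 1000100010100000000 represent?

7951

Summing the place values of the 1 bits: 6765 + 987 + 144 + 55 = 7951.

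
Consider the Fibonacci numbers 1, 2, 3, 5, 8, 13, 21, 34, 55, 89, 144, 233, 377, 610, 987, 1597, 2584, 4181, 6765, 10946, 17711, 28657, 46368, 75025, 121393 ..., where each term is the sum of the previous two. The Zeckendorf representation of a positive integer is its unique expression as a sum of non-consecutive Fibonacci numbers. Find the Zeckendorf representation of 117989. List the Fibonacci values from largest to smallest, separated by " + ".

Repeatedly subtract the largest Fibonacci number that fits:
subtract 75025 from 117989: 42964 remains
subtract 28657 from 42964: 14307 remains
subtract 10946 from 14307: 3361 remains
subtract 2584 from 3361: 777 remains
subtract 610 from 777: 167 remains
subtract 144 from 167: 23 remains
subtract 21 from 23: 2 remains
subtract 2 from 2: 0 remains
So 117989 = 75025 + 28657 + 10946 + 2584 + 610 + 144 + 21 + 2, with no two terms consecutive in the sequence.

75025 + 28657 + 10946 + 2584 + 610 + 144 + 21 + 2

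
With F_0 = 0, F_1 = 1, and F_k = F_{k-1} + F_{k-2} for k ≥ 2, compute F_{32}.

Iterating the recurrence up to F_{26} = 121393 and F_{25} = 75025:
F_{27} = F_{26} + F_{25} = 121393 + 75025 = 196418
F_{28} = F_{27} + F_{26} = 196418 + 121393 = 317811
F_{29} = F_{28} + F_{27} = 317811 + 196418 = 514229
F_{30} = F_{29} + F_{28} = 514229 + 317811 = 832040
F_{31} = F_{30} + F_{29} = 832040 + 514229 = 1346269
F_{32} = F_{31} + F_{30} = 1346269 + 832040 = 2178309

2178309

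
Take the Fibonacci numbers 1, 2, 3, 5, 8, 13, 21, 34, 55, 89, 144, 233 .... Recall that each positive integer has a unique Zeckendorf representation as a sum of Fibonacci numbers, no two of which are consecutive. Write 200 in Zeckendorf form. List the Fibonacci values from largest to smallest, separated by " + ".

Greedy algorithm:
200 − 144 = 56
56 − 55 = 1
1 − 1 = 0
So 200 = 144 + 55 + 1, with no two terms consecutive in the sequence.

144 + 55 + 1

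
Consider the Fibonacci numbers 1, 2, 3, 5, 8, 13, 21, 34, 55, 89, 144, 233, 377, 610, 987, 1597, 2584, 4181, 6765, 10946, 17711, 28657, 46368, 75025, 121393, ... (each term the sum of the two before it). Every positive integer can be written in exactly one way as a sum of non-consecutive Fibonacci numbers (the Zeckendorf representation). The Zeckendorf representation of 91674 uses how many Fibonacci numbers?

8

Repeatedly subtract the largest Fibonacci number that fits:
take 75025 (≤ 91674); 91674 − 75025 = 16649
take 10946 (≤ 16649); 16649 − 10946 = 5703
take 4181 (≤ 5703); 5703 − 4181 = 1522
take 987 (≤ 1522); 1522 − 987 = 535
take 377 (≤ 535); 535 − 377 = 158
take 144 (≤ 158); 158 − 144 = 14
take 13 (≤ 14); 14 − 13 = 1
take 1 (≤ 1); 1 − 1 = 0
91674 = 75025 + 10946 + 4181 + 987 + 377 + 144 + 13 + 1, which has 8 terms.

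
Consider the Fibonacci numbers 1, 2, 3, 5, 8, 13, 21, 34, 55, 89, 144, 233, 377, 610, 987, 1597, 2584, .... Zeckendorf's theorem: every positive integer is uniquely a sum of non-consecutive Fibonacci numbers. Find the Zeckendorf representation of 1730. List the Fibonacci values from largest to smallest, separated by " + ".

Greedy algorithm:
1730 − 1597 = 133
133 − 89 = 44
44 − 34 = 10
10 − 8 = 2
2 − 2 = 0
So 1730 = 1597 + 89 + 34 + 8 + 2, with no two terms consecutive in the sequence.

1597 + 89 + 34 + 8 + 2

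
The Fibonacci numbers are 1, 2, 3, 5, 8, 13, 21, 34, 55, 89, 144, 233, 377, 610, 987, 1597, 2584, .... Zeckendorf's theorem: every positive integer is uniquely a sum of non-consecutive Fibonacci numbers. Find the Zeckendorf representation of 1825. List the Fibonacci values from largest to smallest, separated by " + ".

1597 + 144 + 55 + 21 + 8

1597 ≤ 1825 < 2584, so take 1597; remainder 228
144 ≤ 228 < 233, so take 144; remainder 84
55 ≤ 84 < 89, so take 55; remainder 29
21 ≤ 29 < 34, so take 21; remainder 8
8 ≤ 8 < 13, so take 8; remainder 0
So 1825 = 1597 + 144 + 55 + 21 + 8, with no two terms consecutive in the sequence.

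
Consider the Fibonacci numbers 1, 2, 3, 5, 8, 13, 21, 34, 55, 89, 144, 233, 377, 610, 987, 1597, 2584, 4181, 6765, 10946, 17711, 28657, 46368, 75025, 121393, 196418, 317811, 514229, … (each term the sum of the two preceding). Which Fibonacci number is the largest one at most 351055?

317811

317811 ≤ 351055 < 514229, so the largest Fibonacci number not exceeding 351055 is 317811.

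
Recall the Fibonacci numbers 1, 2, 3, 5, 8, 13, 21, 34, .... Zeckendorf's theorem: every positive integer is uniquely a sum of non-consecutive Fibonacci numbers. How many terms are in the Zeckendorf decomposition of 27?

3

21 ≤ 27 < 34, so take 21; remainder 6
5 ≤ 6 < 8, so take 5; remainder 1
1 ≤ 1 < 2, so take 1; remainder 0
27 = 21 + 5 + 1, which has 3 terms.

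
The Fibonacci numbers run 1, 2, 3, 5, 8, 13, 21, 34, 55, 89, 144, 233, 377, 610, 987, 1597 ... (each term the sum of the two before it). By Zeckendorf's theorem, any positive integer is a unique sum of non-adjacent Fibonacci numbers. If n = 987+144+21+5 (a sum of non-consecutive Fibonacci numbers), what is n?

1157

987+144+21+5 = 1157.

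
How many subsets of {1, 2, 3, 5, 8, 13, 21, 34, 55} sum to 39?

39 = 34+5 = 34+3+2 = 21+13+5 = 21+13+3+2 = 21+8+5+3+2 — 5 representations.

5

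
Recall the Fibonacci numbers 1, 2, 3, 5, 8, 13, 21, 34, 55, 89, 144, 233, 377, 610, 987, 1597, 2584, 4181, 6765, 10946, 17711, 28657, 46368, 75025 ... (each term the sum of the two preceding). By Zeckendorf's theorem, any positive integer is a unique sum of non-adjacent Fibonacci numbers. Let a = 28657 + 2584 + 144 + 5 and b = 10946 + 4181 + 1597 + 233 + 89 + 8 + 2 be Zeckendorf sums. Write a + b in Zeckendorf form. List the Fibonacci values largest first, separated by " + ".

46368 + 1597 + 377 + 89 + 13 + 2

The two numbers are 31390 and 17056, so their sum is 48446.
subtract 46368 from 48446: 2078 remains
subtract 1597 from 2078: 481 remains
subtract 377 from 481: 104 remains
subtract 89 from 104: 15 remains
subtract 13 from 15: 2 remains
subtract 2 from 2: 0 remains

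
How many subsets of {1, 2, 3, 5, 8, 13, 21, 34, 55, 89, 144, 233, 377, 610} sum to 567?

Each representation comes from the Zeckendorf form by replacing some F_k with F_{k−1} + F_{k−2} where possible.
567 = 377+144+34+8+3+1 = 377+144+21+13+8+3+1 = 377+89+55+34+8+3+1 = 377+89+55+21+13+8+3+1 = … (2 more), for 6 in all.

6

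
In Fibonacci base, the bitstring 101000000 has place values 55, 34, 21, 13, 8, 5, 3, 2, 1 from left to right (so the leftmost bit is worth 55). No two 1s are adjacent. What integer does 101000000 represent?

Summing the place values of the 1 bits: 55 + 21 = 76.

76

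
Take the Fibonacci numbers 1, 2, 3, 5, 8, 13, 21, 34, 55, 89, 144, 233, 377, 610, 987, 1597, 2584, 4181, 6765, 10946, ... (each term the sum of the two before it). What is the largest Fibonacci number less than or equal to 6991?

6765

6765 ≤ 6991 < 10946, so the largest Fibonacci number not exceeding 6991 is 6765.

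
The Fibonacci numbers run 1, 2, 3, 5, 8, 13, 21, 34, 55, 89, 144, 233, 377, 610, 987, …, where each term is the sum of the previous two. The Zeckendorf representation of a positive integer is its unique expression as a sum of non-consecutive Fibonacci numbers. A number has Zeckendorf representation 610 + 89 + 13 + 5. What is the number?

610 + 89 + 13 + 5 = 717.

717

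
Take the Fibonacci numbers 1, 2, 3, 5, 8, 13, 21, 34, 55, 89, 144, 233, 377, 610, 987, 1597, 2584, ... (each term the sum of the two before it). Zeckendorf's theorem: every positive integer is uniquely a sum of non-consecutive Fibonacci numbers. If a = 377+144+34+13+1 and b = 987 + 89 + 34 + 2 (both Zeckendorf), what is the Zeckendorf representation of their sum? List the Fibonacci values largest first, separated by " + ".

1597 + 55 + 21 + 8

The two numbers are 569 and 1112, so their sum is 1681.
1681: greatest Fibonacci not exceeding it is 1597, leaving 84
84: greatest Fibonacci not exceeding it is 55, leaving 29
29: greatest Fibonacci not exceeding it is 21, leaving 8
8: greatest Fibonacci not exceeding it is 8, leaving 0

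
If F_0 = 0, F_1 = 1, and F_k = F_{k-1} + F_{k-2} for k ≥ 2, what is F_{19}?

4181

Iterating the recurrence up to F_{13} = 233 and F_{12} = 144:
F_{14} = F_{13} + F_{12} = 233 + 144 = 377
F_{15} = F_{14} + F_{13} = 377 + 233 = 610
F_{16} = F_{15} + F_{14} = 610 + 377 = 987
F_{17} = F_{16} + F_{15} = 987 + 610 = 1597
F_{18} = F_{17} + F_{16} = 1597 + 987 = 2584
F_{19} = F_{18} + F_{17} = 2584 + 1597 = 4181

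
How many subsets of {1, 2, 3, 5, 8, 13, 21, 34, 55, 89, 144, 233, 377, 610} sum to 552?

Each representation comes from the Zeckendorf form by replacing some F_k with F_{k−1} + F_{k−2} where possible.
552 = 377+144+21+8+2 = 377+144+21+5+3+2 = 377+89+55+21+8+2 = 377+144+13+8+5+3+2 = 377+89+55+21+5+3+2 = … (6 more), for 11 in all.

11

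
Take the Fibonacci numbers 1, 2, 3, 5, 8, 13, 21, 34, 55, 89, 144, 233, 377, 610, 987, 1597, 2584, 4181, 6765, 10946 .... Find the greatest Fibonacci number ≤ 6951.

6765 ≤ 6951 < 10946, so the largest Fibonacci number not exceeding 6951 is 6765.

6765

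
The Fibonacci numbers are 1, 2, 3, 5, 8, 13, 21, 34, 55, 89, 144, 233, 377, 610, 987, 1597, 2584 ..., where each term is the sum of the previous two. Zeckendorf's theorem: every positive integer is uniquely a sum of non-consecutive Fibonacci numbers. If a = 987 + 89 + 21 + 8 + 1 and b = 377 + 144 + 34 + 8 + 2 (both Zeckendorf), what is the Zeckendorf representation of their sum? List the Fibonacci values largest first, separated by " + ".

The two numbers are 1106 and 565, so their sum is 1671.
Greedy algorithm:
take 1597 (≤ 1671); 1671 − 1597 = 74
take 55 (≤ 74); 74 − 55 = 19
take 13 (≤ 19); 19 − 13 = 6
take 5 (≤ 6); 6 − 5 = 1
take 1 (≤ 1); 1 − 1 = 0

1597 + 55 + 13 + 5 + 1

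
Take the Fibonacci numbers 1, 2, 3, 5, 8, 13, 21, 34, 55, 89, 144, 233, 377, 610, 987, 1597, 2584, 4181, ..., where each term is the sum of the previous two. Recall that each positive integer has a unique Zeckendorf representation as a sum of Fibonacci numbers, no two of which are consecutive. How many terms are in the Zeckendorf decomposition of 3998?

Greedy algorithm:
subtract 2584 from 3998: 1414 remains
subtract 987 from 1414: 427 remains
subtract 377 from 427: 50 remains
subtract 34 from 50: 16 remains
subtract 13 from 16: 3 remains
subtract 3 from 3: 0 remains
3998 = 2584 + 987 + 377 + 34 + 13 + 3, which has 6 terms.

6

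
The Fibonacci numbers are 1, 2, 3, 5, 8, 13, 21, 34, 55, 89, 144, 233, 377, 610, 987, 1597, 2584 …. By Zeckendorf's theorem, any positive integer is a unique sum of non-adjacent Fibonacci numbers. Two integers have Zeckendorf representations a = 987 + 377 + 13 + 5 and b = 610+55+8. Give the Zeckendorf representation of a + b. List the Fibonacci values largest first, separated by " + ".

The two numbers are 1382 and 673, so their sum is 2055.
largest Fibonacci ≤ 2055 is 1597; 2055 − 1597 = 458
largest Fibonacci ≤ 458 is 377; 458 − 377 = 81
largest Fibonacci ≤ 81 is 55; 81 − 55 = 26
largest Fibonacci ≤ 26 is 21; 26 − 21 = 5
largest Fibonacci ≤ 5 is 5; 5 − 5 = 0

1597 + 377 + 55 + 21 + 5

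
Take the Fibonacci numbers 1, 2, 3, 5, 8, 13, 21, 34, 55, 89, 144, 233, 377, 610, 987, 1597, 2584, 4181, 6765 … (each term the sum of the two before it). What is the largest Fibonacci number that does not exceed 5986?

4181

4181 ≤ 5986 < 6765, so the largest Fibonacci number not exceeding 5986 is 4181.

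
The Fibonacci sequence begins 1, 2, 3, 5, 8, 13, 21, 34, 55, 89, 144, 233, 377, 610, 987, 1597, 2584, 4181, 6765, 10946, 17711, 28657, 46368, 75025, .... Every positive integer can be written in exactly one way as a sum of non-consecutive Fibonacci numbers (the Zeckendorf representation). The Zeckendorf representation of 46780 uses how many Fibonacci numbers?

Greedy algorithm:
46780: greatest Fibonacci not exceeding it is 46368, leaving 412
412: greatest Fibonacci not exceeding it is 377, leaving 35
35: greatest Fibonacci not exceeding it is 34, leaving 1
1: greatest Fibonacci not exceeding it is 1, leaving 0
46780 = 46368 + 377 + 34 + 1, which has 4 terms.

4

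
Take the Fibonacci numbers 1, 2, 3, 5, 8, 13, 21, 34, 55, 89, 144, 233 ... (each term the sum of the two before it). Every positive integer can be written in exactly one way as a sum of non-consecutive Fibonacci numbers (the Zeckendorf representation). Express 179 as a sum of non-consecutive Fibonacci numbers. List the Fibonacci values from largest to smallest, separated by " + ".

Repeatedly subtract the largest Fibonacci number that fits:
144 ≤ 179 < 233, so take 144; remainder 35
34 ≤ 35 < 55, so take 34; remainder 1
1 ≤ 1 < 2, so take 1; remainder 0
So 179 = 144 + 34 + 1, with no two terms consecutive in the sequence.

144 + 34 + 1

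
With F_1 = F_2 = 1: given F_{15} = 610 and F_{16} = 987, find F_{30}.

832040

By the doubling identity F_{2k} = F_k(2F_{k+1} − F_k): F_{30} = 610·(2·987 − 610) = 610·1364 = 832040.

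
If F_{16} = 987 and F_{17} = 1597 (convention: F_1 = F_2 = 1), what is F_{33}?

3524578

By F_{2k+1} = F_k² + F_{k+1}²: F_{33} = 987² + 1597² = 974169 + 2550409 = 3524578.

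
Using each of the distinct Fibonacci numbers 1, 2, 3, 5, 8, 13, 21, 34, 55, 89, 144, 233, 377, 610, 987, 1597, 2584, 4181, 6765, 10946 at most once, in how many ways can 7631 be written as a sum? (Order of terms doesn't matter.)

Each representation comes from the Zeckendorf form by replacing some F_k with F_{k−1} + F_{k−2} where possible.
7631 = 6765+610+233+21+2 = 6765+610+233+13+8+2 = 6765+610+144+89+21+2 = … (42 more), for 45 in all.

45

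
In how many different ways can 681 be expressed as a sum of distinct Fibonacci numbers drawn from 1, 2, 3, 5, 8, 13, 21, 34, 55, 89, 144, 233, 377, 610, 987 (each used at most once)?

Starting from the Zeckendorf form and repeatedly splitting a term F_k into F_{k−1} + F_{k−2} (when neither is already used) reaches every representation.
681 = 610+55+13+3 = 610+55+13+2+1 = 610+55+8+5+3 = … (21 more), for 24 in all.

24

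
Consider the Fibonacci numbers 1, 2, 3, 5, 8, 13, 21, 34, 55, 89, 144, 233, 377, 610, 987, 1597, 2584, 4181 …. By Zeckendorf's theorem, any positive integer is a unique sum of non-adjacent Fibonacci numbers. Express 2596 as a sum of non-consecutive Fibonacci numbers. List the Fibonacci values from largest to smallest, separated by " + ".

2584 + 8 + 3 + 1

subtract 2584 from 2596: 12 remains
subtract 8 from 12: 4 remains
subtract 3 from 4: 1 remains
subtract 1 from 1: 0 remains
So 2596 = 2584 + 8 + 3 + 1, with no two terms consecutive in the sequence.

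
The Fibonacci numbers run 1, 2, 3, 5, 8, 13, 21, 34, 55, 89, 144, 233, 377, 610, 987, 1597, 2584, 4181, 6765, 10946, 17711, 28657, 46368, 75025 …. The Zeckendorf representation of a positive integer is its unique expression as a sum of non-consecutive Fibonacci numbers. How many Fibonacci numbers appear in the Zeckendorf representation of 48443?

46368 ≤ 48443 < 75025, so take 46368; remainder 2075
1597 ≤ 2075 < 2584, so take 1597; remainder 478
377 ≤ 478 < 610, so take 377; remainder 101
89 ≤ 101 < 144, so take 89; remainder 12
8 ≤ 12 < 13, so take 8; remainder 4
3 ≤ 4 < 5, so take 3; remainder 1
1 ≤ 1 < 2, so take 1; remainder 0
48443 = 46368 + 1597 + 377 + 89 + 8 + 3 + 1, which has 7 terms.

7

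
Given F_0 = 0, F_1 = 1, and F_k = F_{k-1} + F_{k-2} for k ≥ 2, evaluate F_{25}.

75025

Iterating the recurrence up to F_{20} = 6765 and F_{19} = 4181:
F_{21} = F_{20} + F_{19} = 6765 + 4181 = 10946
F_{22} = F_{21} + F_{20} = 10946 + 6765 = 17711
F_{23} = F_{22} + F_{21} = 17711 + 10946 = 28657
F_{24} = F_{23} + F_{22} = 28657 + 17711 = 46368
F_{25} = F_{24} + F_{23} = 46368 + 28657 = 75025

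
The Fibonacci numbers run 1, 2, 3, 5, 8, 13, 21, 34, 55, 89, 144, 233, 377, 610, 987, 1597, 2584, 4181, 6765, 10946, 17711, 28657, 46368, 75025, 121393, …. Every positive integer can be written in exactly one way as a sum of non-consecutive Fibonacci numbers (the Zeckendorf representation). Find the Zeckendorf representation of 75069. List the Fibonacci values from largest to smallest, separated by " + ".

75025 + 34 + 8 + 2

Greedily peel off the largest Fibonacci term at each step:
75069 − 75025 = 44
44 − 34 = 10
10 − 8 = 2
2 − 2 = 0
So 75069 = 75025 + 34 + 8 + 2, with no two terms consecutive in the sequence.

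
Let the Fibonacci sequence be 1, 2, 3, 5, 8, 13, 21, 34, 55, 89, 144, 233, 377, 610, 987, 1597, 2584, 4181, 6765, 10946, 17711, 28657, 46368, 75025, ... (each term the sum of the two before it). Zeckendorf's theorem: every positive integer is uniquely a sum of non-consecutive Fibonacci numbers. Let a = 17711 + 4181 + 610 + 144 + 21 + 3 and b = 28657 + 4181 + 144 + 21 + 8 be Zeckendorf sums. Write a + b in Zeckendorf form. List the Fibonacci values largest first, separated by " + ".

46368 + 6765 + 1597 + 610 + 233 + 89 + 13 + 5 + 1

The two numbers are 22670 and 33011, so their sum is 55681.
Greedy algorithm:
subtract 46368 from 55681: 9313 remains
subtract 6765 from 9313: 2548 remains
subtract 1597 from 2548: 951 remains
subtract 610 from 951: 341 remains
subtract 233 from 341: 108 remains
subtract 89 from 108: 19 remains
subtract 13 from 19: 6 remains
subtract 5 from 6: 1 remains
subtract 1 from 1: 0 remains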